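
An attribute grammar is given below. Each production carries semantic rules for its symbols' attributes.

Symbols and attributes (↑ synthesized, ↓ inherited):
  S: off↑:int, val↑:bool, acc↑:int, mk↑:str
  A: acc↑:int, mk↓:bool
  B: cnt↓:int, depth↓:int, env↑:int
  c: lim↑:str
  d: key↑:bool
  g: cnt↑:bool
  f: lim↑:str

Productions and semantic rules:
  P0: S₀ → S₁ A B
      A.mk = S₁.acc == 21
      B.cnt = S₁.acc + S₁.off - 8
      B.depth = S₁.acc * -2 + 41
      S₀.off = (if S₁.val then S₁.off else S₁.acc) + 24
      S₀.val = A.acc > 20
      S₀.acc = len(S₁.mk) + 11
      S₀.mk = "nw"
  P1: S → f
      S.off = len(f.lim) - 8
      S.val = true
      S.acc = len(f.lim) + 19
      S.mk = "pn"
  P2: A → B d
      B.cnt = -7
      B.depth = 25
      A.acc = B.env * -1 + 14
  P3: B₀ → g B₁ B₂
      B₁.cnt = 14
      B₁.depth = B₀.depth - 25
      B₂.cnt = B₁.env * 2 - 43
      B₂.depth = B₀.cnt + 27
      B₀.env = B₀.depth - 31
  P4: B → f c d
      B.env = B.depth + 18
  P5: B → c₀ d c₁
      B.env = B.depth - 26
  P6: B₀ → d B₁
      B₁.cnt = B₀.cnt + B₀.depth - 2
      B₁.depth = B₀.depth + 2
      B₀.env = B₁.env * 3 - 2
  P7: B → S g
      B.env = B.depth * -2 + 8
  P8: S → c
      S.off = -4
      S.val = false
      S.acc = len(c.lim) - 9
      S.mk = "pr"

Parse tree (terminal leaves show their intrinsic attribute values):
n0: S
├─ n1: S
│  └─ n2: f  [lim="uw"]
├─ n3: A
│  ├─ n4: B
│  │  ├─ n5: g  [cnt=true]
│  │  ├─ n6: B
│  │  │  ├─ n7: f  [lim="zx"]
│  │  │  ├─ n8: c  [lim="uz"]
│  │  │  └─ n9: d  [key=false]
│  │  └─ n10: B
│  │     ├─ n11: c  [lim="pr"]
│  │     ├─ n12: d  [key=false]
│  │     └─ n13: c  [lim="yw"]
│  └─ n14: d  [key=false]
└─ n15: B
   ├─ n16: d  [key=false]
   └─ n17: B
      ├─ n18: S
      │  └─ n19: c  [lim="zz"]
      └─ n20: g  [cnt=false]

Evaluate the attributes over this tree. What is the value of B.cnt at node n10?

1. n2.lim = "uw"  [terminal]
2. n1.off = -6  [len(f.lim) - 8]
3. n1.val = true  [true]
4. n1.acc = 21  [len(f.lim) + 19]
5. n1.mk = "pn"  ["pn"]
6. n3.mk = true  [S₁.acc == 21]
7. n4.cnt = -7  [-7]
8. n4.depth = 25  [25]
9. n5.cnt = true  [terminal]
10. n6.cnt = 14  [14]
11. n6.depth = 0  [B₀.depth - 25]
12. n7.lim = "zx"  [terminal]
13. n8.lim = "uz"  [terminal]
14. n9.key = false  [terminal]
15. n6.env = 18  [B.depth + 18]
16. n10.cnt = -7  [B₁.env * 2 - 43]
17. n10.depth = 20  [B₀.cnt + 27]
18. n11.lim = "pr"  [terminal]
19. n12.key = false  [terminal]
20. n13.lim = "yw"  [terminal]
21. n10.env = -6  [B.depth - 26]
22. n4.env = -6  [B₀.depth - 31]
23. n14.key = false  [terminal]
24. n3.acc = 20  [B.env * -1 + 14]
25. n15.cnt = 7  [S₁.acc + S₁.off - 8]
26. n15.depth = -1  [S₁.acc * -2 + 41]
27. n16.key = false  [terminal]
28. n17.cnt = 4  [B₀.cnt + B₀.depth - 2]
29. n17.depth = 1  [B₀.depth + 2]
30. n19.lim = "zz"  [terminal]
31. n18.off = -4  [-4]
32. n18.val = false  [false]
33. n18.acc = -7  [len(c.lim) - 9]
34. n18.mk = "pr"  ["pr"]
35. n20.cnt = false  [terminal]
36. n17.env = 6  [B.depth * -2 + 8]
37. n15.env = 16  [B₁.env * 3 - 2]
38. n0.off = 18  [(if S₁.val then S₁.off else S₁.acc) + 24]
39. n0.val = false  [A.acc > 20]
40. n0.acc = 13  [len(S₁.mk) + 11]
41. n0.mk = "nw"  ["nw"]

-7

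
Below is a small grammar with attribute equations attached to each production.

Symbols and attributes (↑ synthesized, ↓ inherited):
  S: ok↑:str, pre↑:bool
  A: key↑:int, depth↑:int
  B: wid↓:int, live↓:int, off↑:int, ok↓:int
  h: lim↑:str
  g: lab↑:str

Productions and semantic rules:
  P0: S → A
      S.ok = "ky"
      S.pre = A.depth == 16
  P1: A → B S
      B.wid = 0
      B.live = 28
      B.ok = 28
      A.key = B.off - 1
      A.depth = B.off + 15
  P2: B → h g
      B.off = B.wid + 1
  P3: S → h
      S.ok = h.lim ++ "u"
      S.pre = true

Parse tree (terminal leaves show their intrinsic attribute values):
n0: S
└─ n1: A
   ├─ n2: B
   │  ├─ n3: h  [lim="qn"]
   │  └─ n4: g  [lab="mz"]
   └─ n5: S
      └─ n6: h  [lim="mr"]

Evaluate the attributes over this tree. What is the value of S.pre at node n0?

1. n2.wid = 0  [0]
2. n2.live = 28  [28]
3. n2.ok = 28  [28]
4. n3.lim = "qn"  [terminal]
5. n4.lab = "mz"  [terminal]
6. n2.off = 1  [B.wid + 1]
7. n6.lim = "mr"  [terminal]
8. n5.ok = "mru"  [h.lim ++ "u"]
9. n5.pre = true  [true]
10. n1.key = 0  [B.off - 1]
11. n1.depth = 16  [B.off + 15]
12. n0.ok = "ky"  ["ky"]
13. n0.pre = true  [A.depth == 16]

true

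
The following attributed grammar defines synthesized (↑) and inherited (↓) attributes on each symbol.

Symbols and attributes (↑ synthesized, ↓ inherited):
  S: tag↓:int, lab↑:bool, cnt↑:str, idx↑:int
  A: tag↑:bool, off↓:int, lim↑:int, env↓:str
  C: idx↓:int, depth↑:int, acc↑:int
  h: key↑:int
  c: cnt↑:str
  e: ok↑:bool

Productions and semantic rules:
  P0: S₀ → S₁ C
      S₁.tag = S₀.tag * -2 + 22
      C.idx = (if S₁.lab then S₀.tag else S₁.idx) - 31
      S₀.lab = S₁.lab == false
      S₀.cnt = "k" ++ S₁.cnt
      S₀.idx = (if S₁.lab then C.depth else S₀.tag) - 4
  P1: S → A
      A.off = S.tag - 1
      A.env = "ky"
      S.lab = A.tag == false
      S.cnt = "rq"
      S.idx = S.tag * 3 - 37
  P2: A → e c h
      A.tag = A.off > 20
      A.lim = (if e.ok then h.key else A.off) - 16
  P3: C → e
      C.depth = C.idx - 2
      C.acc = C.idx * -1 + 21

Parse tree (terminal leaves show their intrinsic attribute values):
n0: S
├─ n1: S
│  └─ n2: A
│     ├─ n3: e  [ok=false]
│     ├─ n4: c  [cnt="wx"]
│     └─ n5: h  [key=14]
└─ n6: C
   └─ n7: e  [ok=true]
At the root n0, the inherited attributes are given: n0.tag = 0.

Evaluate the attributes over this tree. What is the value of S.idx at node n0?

1. n0.tag = 0  [given at root]
2. n1.tag = 22  [S₀.tag * -2 + 22]
3. n2.off = 21  [S.tag - 1]
4. n2.env = "ky"  ["ky"]
5. n3.ok = false  [terminal]
6. n4.cnt = "wx"  [terminal]
7. n5.key = 14  [terminal]
8. n2.tag = true  [A.off > 20]
9. n2.lim = 5  [(if e.ok then h.key else A.off) - 16]
10. n1.lab = false  [A.tag == false]
11. n1.cnt = "rq"  ["rq"]
12. n1.idx = 29  [S.tag * 3 - 37]
13. n6.idx = -2  [(if S₁.lab then S₀.tag else S₁.idx) - 31]
14. n7.ok = true  [terminal]
15. n6.depth = -4  [C.idx - 2]
16. n6.acc = 23  [C.idx * -1 + 21]
17. n0.lab = true  [S₁.lab == false]
18. n0.cnt = "krq"  ["k" ++ S₁.cnt]
19. n0.idx = -4  [(if S₁.lab then C.depth else S₀.tag) - 4]

-4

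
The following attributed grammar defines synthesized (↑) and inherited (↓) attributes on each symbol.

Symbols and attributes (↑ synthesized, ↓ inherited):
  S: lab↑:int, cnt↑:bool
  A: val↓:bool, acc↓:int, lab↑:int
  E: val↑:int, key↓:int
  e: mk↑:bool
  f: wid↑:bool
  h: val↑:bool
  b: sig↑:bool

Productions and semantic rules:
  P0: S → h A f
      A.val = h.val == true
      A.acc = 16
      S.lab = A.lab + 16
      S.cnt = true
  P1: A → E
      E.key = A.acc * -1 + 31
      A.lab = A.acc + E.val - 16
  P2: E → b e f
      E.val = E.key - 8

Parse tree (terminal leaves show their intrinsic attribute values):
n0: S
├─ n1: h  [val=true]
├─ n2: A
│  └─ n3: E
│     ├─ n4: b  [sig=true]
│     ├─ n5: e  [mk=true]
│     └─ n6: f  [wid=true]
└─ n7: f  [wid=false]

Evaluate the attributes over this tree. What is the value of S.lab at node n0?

23

1. n1.val = true  [terminal]
2. n2.val = true  [h.val == true]
3. n2.acc = 16  [16]
4. n3.key = 15  [A.acc * -1 + 31]
5. n4.sig = true  [terminal]
6. n5.mk = true  [terminal]
7. n6.wid = true  [terminal]
8. n3.val = 7  [E.key - 8]
9. n2.lab = 7  [A.acc + E.val - 16]
10. n7.wid = false  [terminal]
11. n0.lab = 23  [A.lab + 16]
12. n0.cnt = true  [true]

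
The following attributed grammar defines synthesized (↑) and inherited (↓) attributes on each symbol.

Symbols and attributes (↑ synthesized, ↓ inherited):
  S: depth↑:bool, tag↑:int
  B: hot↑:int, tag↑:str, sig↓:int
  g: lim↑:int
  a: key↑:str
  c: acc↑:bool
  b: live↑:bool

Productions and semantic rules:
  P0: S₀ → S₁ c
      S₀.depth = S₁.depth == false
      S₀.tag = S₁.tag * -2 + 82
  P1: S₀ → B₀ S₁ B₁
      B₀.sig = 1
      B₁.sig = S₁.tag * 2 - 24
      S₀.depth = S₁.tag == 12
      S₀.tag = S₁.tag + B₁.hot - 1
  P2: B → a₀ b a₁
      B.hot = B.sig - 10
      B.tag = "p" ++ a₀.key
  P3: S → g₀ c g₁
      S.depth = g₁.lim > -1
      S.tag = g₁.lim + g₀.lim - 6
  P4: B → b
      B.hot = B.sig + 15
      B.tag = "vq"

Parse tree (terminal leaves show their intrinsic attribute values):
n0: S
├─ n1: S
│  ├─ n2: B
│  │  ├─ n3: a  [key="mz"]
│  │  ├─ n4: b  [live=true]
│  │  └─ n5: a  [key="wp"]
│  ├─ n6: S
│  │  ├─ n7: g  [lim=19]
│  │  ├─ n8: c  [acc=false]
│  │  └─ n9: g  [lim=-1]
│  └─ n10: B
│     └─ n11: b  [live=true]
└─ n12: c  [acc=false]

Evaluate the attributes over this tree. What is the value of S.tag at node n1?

26

1. n2.sig = 1  [1]
2. n3.key = "mz"  [terminal]
3. n4.live = true  [terminal]
4. n5.key = "wp"  [terminal]
5. n2.hot = -9  [B.sig - 10]
6. n2.tag = "pmz"  ["p" ++ a₀.key]
7. n7.lim = 19  [terminal]
8. n8.acc = false  [terminal]
9. n9.lim = -1  [terminal]
10. n6.depth = false  [g₁.lim > -1]
11. n6.tag = 12  [g₁.lim + g₀.lim - 6]
12. n10.sig = 0  [S₁.tag * 2 - 24]
13. n11.live = true  [terminal]
14. n10.hot = 15  [B.sig + 15]
15. n10.tag = "vq"  ["vq"]
16. n1.depth = true  [S₁.tag == 12]
17. n1.tag = 26  [S₁.tag + B₁.hot - 1]
18. n12.acc = false  [terminal]
19. n0.depth = false  [S₁.depth == false]
20. n0.tag = 30  [S₁.tag * -2 + 82]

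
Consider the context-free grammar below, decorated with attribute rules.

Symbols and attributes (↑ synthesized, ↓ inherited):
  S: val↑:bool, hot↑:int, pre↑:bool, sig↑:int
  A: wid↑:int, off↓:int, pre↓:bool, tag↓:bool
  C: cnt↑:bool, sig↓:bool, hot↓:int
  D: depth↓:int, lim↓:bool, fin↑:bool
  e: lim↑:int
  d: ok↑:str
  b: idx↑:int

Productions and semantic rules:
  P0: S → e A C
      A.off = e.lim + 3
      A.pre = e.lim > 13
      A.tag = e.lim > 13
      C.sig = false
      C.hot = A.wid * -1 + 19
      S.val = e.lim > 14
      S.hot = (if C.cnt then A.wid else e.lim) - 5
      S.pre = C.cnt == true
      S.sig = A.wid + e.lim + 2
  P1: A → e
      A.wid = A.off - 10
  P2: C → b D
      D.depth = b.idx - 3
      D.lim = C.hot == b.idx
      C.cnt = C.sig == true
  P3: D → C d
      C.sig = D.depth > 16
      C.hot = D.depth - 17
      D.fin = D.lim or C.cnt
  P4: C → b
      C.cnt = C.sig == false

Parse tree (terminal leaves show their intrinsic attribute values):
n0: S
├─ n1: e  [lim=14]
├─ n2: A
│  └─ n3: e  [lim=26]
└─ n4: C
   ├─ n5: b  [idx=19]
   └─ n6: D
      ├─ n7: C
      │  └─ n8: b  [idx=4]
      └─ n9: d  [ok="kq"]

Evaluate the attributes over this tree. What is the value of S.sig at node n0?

1. n1.lim = 14  [terminal]
2. n2.off = 17  [e.lim + 3]
3. n2.pre = true  [e.lim > 13]
4. n2.tag = true  [e.lim > 13]
5. n3.lim = 26  [terminal]
6. n2.wid = 7  [A.off - 10]
7. n4.sig = false  [false]
8. n4.hot = 12  [A.wid * -1 + 19]
9. n5.idx = 19  [terminal]
10. n6.depth = 16  [b.idx - 3]
11. n6.lim = false  [C.hot == b.idx]
12. n7.sig = false  [D.depth > 16]
13. n7.hot = -1  [D.depth - 17]
14. n8.idx = 4  [terminal]
15. n7.cnt = true  [C.sig == false]
16. n9.ok = "kq"  [terminal]
17. n6.fin = true  [D.lim or C.cnt]
18. n4.cnt = false  [C.sig == true]
19. n0.val = false  [e.lim > 14]
20. n0.hot = 9  [(if C.cnt then A.wid else e.lim) - 5]
21. n0.pre = false  [C.cnt == true]
22. n0.sig = 23  [A.wid + e.lim + 2]

23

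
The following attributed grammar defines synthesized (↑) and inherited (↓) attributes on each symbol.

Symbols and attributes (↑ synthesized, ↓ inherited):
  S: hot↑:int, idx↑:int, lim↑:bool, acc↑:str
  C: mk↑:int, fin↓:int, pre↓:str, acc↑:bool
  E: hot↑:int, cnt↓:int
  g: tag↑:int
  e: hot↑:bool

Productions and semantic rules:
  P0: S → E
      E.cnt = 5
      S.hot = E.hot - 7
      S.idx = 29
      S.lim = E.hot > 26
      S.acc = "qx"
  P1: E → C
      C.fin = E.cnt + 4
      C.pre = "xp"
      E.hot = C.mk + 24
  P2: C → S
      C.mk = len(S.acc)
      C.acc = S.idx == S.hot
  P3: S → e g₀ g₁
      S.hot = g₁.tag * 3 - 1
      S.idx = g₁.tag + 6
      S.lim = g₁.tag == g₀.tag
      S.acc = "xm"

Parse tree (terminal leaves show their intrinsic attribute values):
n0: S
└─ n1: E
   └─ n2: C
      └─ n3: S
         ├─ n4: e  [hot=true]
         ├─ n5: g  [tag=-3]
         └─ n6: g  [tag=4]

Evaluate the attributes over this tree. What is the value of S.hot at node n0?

19

1. n1.cnt = 5  [5]
2. n2.fin = 9  [E.cnt + 4]
3. n2.pre = "xp"  ["xp"]
4. n4.hot = true  [terminal]
5. n5.tag = -3  [terminal]
6. n6.tag = 4  [terminal]
7. n3.hot = 11  [g₁.tag * 3 - 1]
8. n3.idx = 10  [g₁.tag + 6]
9. n3.lim = false  [g₁.tag == g₀.tag]
10. n3.acc = "xm"  ["xm"]
11. n2.mk = 2  [len(S.acc)]
12. n2.acc = false  [S.idx == S.hot]
13. n1.hot = 26  [C.mk + 24]
14. n0.hot = 19  [E.hot - 7]
15. n0.idx = 29  [29]
16. n0.lim = false  [E.hot > 26]
17. n0.acc = "qx"  ["qx"]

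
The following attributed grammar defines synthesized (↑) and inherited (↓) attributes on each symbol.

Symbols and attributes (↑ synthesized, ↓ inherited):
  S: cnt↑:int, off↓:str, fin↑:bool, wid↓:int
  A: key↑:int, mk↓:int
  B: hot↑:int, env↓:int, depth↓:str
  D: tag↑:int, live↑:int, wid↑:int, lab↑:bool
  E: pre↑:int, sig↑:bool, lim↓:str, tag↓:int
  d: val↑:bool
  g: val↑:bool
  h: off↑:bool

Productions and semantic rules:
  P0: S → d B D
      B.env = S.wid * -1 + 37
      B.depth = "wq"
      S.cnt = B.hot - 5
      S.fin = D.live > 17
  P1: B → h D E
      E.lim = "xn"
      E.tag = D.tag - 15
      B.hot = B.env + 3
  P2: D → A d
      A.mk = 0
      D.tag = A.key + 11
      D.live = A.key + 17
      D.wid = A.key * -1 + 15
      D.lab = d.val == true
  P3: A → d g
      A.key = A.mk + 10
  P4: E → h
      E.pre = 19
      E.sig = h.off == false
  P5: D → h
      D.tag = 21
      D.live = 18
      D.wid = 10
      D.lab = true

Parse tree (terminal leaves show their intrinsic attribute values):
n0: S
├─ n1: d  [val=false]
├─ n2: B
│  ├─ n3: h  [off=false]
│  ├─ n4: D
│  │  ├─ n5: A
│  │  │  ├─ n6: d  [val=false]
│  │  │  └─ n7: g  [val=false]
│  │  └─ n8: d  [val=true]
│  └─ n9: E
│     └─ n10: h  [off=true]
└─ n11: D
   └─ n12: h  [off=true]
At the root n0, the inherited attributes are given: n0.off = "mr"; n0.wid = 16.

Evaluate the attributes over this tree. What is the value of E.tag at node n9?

1. n0.off = "mr"  [given at root]
2. n0.wid = 16  [given at root]
3. n1.val = false  [terminal]
4. n2.env = 21  [S.wid * -1 + 37]
5. n2.depth = "wq"  ["wq"]
6. n3.off = false  [terminal]
7. n5.mk = 0  [0]
8. n6.val = false  [terminal]
9. n7.val = false  [terminal]
10. n5.key = 10  [A.mk + 10]
11. n8.val = true  [terminal]
12. n4.tag = 21  [A.key + 11]
13. n4.live = 27  [A.key + 17]
14. n4.wid = 5  [A.key * -1 + 15]
15. n4.lab = true  [d.val == true]
16. n9.lim = "xn"  ["xn"]
17. n9.tag = 6  [D.tag - 15]
18. n10.off = true  [terminal]
19. n9.pre = 19  [19]
20. n9.sig = false  [h.off == false]
21. n2.hot = 24  [B.env + 3]
22. n12.off = true  [terminal]
23. n11.tag = 21  [21]
24. n11.live = 18  [18]
25. n11.wid = 10  [10]
26. n11.lab = true  [true]
27. n0.cnt = 19  [B.hot - 5]
28. n0.fin = true  [D.live > 17]

6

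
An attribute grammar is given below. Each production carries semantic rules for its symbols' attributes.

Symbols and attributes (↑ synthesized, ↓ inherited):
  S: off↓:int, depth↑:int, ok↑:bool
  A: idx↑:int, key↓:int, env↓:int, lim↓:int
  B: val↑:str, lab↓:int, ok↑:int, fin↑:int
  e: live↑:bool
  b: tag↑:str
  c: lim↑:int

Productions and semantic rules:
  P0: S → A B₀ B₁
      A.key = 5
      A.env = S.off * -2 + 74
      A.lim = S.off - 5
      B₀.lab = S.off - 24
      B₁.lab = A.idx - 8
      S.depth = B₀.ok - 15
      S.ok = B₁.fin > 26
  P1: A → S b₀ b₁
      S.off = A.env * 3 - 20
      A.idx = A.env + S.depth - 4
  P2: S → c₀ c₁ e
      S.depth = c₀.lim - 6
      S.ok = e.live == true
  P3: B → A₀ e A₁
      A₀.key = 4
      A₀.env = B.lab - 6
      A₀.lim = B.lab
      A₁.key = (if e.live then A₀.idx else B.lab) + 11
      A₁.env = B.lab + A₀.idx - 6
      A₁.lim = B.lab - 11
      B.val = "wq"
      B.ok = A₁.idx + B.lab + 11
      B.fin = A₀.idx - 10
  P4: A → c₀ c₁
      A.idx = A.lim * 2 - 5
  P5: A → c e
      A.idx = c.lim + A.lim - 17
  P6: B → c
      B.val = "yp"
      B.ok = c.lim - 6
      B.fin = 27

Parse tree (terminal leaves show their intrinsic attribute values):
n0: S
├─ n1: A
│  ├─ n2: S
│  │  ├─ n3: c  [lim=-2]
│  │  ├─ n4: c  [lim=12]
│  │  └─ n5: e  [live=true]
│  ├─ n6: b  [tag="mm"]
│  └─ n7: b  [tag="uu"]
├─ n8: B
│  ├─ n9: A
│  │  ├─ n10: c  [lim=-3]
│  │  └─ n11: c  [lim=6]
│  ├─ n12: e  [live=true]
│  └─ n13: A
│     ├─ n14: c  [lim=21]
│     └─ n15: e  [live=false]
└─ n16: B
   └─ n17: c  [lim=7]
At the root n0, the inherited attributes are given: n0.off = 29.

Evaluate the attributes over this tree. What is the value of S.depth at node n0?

-1

1. n0.off = 29  [given at root]
2. n1.key = 5  [5]
3. n1.env = 16  [S.off * -2 + 74]
4. n1.lim = 24  [S.off - 5]
5. n2.off = 28  [A.env * 3 - 20]
6. n3.lim = -2  [terminal]
7. n4.lim = 12  [terminal]
8. n5.live = true  [terminal]
9. n2.depth = -8  [c₀.lim - 6]
10. n2.ok = true  [e.live == true]
11. n6.tag = "mm"  [terminal]
12. n7.tag = "uu"  [terminal]
13. n1.idx = 4  [A.env + S.depth - 4]
14. n8.lab = 5  [S.off - 24]
15. n9.key = 4  [4]
16. n9.env = -1  [B.lab - 6]
17. n9.lim = 5  [B.lab]
18. n10.lim = -3  [terminal]
19. n11.lim = 6  [terminal]
20. n9.idx = 5  [A.lim * 2 - 5]
21. n12.live = true  [terminal]
22. n13.key = 16  [(if e.live then A₀.idx else B.lab) + 11]
23. n13.env = 4  [B.lab + A₀.idx - 6]
24. n13.lim = -6  [B.lab - 11]
25. n14.lim = 21  [terminal]
26. n15.live = false  [terminal]
27. n13.idx = -2  [c.lim + A.lim - 17]
28. n8.val = "wq"  ["wq"]
29. n8.ok = 14  [A₁.idx + B.lab + 11]
30. n8.fin = -5  [A₀.idx - 10]
31. n16.lab = -4  [A.idx - 8]
32. n17.lim = 7  [terminal]
33. n16.val = "yp"  ["yp"]
34. n16.ok = 1  [c.lim - 6]
35. n16.fin = 27  [27]
36. n0.depth = -1  [B₀.ok - 15]
37. n0.ok = true  [B₁.fin > 26]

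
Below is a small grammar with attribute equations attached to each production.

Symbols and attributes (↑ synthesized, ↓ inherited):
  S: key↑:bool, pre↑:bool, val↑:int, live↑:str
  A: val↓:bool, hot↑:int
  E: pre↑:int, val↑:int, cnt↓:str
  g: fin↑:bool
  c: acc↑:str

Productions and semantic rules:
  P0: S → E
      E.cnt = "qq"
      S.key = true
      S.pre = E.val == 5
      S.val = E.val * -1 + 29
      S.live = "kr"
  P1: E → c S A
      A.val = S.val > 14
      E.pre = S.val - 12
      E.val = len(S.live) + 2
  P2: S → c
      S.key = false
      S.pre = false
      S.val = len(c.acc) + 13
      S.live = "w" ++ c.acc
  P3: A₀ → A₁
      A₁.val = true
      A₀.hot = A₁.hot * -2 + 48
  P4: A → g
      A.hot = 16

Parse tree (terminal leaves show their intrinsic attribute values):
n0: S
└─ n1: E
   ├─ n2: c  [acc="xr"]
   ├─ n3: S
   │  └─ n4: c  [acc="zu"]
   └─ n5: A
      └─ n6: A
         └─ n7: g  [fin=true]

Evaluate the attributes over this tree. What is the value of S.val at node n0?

24

1. n1.cnt = "qq"  ["qq"]
2. n2.acc = "xr"  [terminal]
3. n4.acc = "zu"  [terminal]
4. n3.key = false  [false]
5. n3.pre = false  [false]
6. n3.val = 15  [len(c.acc) + 13]
7. n3.live = "wzu"  ["w" ++ c.acc]
8. n5.val = true  [S.val > 14]
9. n6.val = true  [true]
10. n7.fin = true  [terminal]
11. n6.hot = 16  [16]
12. n5.hot = 16  [A₁.hot * -2 + 48]
13. n1.pre = 3  [S.val - 12]
14. n1.val = 5  [len(S.live) + 2]
15. n0.key = true  [true]
16. n0.pre = true  [E.val == 5]
17. n0.val = 24  [E.val * -1 + 29]
18. n0.live = "kr"  ["kr"]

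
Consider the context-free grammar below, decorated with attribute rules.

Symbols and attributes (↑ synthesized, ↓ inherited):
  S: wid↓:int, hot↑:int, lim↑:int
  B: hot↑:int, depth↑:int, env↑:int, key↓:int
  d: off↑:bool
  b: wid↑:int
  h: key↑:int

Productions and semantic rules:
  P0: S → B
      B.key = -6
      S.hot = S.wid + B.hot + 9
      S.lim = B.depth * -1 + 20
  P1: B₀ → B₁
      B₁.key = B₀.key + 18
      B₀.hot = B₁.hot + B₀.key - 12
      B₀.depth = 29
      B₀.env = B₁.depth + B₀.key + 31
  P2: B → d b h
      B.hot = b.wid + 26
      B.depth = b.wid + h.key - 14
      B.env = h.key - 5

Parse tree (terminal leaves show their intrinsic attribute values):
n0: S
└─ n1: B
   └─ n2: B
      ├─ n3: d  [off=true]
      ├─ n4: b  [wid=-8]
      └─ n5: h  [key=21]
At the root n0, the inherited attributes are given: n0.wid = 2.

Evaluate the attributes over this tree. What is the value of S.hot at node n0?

1. n0.wid = 2  [given at root]
2. n1.key = -6  [-6]
3. n2.key = 12  [B₀.key + 18]
4. n3.off = true  [terminal]
5. n4.wid = -8  [terminal]
6. n5.key = 21  [terminal]
7. n2.hot = 18  [b.wid + 26]
8. n2.depth = -1  [b.wid + h.key - 14]
9. n2.env = 16  [h.key - 5]
10. n1.hot = 0  [B₁.hot + B₀.key - 12]
11. n1.depth = 29  [29]
12. n1.env = 24  [B₁.depth + B₀.key + 31]
13. n0.hot = 11  [S.wid + B.hot + 9]
14. n0.lim = -9  [B.depth * -1 + 20]

11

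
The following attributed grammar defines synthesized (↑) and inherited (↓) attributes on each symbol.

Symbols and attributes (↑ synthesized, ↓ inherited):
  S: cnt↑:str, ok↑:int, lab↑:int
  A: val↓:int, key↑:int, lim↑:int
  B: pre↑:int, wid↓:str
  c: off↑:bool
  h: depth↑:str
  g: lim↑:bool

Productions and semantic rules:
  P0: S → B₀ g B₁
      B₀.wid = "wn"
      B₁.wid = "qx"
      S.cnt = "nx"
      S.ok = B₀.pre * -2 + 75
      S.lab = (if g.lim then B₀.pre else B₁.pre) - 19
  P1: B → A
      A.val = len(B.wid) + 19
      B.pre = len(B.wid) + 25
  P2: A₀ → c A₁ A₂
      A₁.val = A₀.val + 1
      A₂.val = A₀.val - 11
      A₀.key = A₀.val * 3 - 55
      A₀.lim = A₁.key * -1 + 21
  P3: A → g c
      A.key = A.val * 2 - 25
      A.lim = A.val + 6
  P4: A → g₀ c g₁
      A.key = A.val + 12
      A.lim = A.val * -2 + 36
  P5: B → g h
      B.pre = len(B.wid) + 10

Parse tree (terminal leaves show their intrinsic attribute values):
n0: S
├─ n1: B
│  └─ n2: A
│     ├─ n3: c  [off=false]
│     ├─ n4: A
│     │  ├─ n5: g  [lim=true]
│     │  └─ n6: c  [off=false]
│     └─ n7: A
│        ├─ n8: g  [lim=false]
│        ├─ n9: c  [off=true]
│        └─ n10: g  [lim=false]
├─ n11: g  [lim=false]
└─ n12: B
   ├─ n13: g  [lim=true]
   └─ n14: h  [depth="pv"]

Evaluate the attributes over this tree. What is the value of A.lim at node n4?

1. n1.wid = "wn"  ["wn"]
2. n2.val = 21  [len(B.wid) + 19]
3. n3.off = false  [terminal]
4. n4.val = 22  [A₀.val + 1]
5. n5.lim = true  [terminal]
6. n6.off = false  [terminal]
7. n4.key = 19  [A.val * 2 - 25]
8. n4.lim = 28  [A.val + 6]
9. n7.val = 10  [A₀.val - 11]
10. n8.lim = false  [terminal]
11. n9.off = true  [terminal]
12. n10.lim = false  [terminal]
13. n7.key = 22  [A.val + 12]
14. n7.lim = 16  [A.val * -2 + 36]
15. n2.key = 8  [A₀.val * 3 - 55]
16. n2.lim = 2  [A₁.key * -1 + 21]
17. n1.pre = 27  [len(B.wid) + 25]
18. n11.lim = false  [terminal]
19. n12.wid = "qx"  ["qx"]
20. n13.lim = true  [terminal]
21. n14.depth = "pv"  [terminal]
22. n12.pre = 12  [len(B.wid) + 10]
23. n0.cnt = "nx"  ["nx"]
24. n0.ok = 21  [B₀.pre * -2 + 75]
25. n0.lab = -7  [(if g.lim then B₀.pre else B₁.pre) - 19]

28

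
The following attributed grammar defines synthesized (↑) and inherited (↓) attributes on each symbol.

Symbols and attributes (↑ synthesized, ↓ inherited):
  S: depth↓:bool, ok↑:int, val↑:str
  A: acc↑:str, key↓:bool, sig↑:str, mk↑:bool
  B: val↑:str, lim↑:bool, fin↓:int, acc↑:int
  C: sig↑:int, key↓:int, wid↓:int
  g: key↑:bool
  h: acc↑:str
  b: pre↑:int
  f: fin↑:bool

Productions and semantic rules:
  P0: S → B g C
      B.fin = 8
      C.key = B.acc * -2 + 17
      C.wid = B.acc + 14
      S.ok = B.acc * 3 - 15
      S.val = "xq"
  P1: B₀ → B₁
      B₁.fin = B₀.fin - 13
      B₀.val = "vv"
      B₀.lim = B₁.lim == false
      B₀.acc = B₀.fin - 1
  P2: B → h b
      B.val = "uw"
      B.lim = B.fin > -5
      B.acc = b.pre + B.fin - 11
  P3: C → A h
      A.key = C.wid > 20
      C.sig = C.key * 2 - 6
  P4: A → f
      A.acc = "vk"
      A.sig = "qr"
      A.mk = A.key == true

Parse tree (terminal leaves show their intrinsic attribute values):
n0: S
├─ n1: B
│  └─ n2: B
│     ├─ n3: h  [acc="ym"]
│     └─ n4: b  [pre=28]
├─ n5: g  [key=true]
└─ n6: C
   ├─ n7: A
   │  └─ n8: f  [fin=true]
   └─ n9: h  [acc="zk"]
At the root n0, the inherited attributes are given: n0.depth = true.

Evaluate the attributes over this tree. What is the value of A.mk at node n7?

true

1. n0.depth = true  [given at root]
2. n1.fin = 8  [8]
3. n2.fin = -5  [B₀.fin - 13]
4. n3.acc = "ym"  [terminal]
5. n4.pre = 28  [terminal]
6. n2.val = "uw"  ["uw"]
7. n2.lim = false  [B.fin > -5]
8. n2.acc = 12  [b.pre + B.fin - 11]
9. n1.val = "vv"  ["vv"]
10. n1.lim = true  [B₁.lim == false]
11. n1.acc = 7  [B₀.fin - 1]
12. n5.key = true  [terminal]
13. n6.key = 3  [B.acc * -2 + 17]
14. n6.wid = 21  [B.acc + 14]
15. n7.key = true  [C.wid > 20]
16. n8.fin = true  [terminal]
17. n7.acc = "vk"  ["vk"]
18. n7.sig = "qr"  ["qr"]
19. n7.mk = true  [A.key == true]
20. n9.acc = "zk"  [terminal]
21. n6.sig = 0  [C.key * 2 - 6]
22. n0.ok = 6  [B.acc * 3 - 15]
23. n0.val = "xq"  ["xq"]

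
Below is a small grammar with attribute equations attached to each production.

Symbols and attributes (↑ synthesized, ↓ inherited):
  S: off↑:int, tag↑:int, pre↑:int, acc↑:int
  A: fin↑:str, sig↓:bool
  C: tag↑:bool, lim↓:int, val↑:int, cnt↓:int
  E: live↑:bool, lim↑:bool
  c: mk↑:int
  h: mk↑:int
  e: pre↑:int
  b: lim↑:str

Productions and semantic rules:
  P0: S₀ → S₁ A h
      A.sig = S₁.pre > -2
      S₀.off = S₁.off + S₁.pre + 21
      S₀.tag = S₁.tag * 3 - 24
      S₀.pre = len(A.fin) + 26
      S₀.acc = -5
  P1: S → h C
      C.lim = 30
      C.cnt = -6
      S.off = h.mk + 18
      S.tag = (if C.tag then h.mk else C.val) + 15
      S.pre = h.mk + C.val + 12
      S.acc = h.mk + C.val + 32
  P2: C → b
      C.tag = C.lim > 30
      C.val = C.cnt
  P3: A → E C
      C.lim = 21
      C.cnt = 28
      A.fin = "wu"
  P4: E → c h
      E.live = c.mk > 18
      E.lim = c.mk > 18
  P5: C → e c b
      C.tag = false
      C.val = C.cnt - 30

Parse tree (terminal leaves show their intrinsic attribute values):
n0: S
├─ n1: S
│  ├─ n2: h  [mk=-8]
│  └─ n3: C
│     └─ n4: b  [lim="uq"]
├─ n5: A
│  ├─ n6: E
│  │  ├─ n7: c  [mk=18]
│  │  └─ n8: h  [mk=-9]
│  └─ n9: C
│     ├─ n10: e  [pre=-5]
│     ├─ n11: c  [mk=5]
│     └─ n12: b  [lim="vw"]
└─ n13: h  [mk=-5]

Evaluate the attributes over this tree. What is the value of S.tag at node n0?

3

1. n2.mk = -8  [terminal]
2. n3.lim = 30  [30]
3. n3.cnt = -6  [-6]
4. n4.lim = "uq"  [terminal]
5. n3.tag = false  [C.lim > 30]
6. n3.val = -6  [C.cnt]
7. n1.off = 10  [h.mk + 18]
8. n1.tag = 9  [(if C.tag then h.mk else C.val) + 15]
9. n1.pre = -2  [h.mk + C.val + 12]
10. n1.acc = 18  [h.mk + C.val + 32]
11. n5.sig = false  [S₁.pre > -2]
12. n7.mk = 18  [terminal]
13. n8.mk = -9  [terminal]
14. n6.live = false  [c.mk > 18]
15. n6.lim = false  [c.mk > 18]
16. n9.lim = 21  [21]
17. n9.cnt = 28  [28]
18. n10.pre = -5  [terminal]
19. n11.mk = 5  [terminal]
20. n12.lim = "vw"  [terminal]
21. n9.tag = false  [false]
22. n9.val = -2  [C.cnt - 30]
23. n5.fin = "wu"  ["wu"]
24. n13.mk = -5  [terminal]
25. n0.off = 29  [S₁.off + S₁.pre + 21]
26. n0.tag = 3  [S₁.tag * 3 - 24]
27. n0.pre = 28  [len(A.fin) + 26]
28. n0.acc = -5  [-5]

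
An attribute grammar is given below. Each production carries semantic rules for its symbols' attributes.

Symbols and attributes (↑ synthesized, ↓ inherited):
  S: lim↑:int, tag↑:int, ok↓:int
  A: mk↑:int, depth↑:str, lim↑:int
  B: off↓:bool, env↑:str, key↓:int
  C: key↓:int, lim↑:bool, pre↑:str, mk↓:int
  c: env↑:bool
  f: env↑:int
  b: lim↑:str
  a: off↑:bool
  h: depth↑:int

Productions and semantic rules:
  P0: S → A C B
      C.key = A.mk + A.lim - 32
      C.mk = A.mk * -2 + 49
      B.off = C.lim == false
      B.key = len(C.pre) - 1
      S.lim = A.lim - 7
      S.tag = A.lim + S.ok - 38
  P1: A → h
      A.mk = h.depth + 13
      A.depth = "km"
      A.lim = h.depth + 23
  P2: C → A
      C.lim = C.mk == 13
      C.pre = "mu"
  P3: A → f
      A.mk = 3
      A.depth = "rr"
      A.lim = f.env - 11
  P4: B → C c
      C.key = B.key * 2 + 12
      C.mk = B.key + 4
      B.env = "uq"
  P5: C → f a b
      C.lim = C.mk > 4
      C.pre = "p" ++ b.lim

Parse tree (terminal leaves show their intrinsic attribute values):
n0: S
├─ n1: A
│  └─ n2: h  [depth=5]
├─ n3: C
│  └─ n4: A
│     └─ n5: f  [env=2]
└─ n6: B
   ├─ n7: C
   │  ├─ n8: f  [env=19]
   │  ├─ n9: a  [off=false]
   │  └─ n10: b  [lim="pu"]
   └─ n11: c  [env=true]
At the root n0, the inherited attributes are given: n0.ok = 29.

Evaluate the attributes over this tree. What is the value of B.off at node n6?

false

1. n0.ok = 29  [given at root]
2. n2.depth = 5  [terminal]
3. n1.mk = 18  [h.depth + 13]
4. n1.depth = "km"  ["km"]
5. n1.lim = 28  [h.depth + 23]
6. n3.key = 14  [A.mk + A.lim - 32]
7. n3.mk = 13  [A.mk * -2 + 49]
8. n5.env = 2  [terminal]
9. n4.mk = 3  [3]
10. n4.depth = "rr"  ["rr"]
11. n4.lim = -9  [f.env - 11]
12. n3.lim = true  [C.mk == 13]
13. n3.pre = "mu"  ["mu"]
14. n6.off = false  [C.lim == false]
15. n6.key = 1  [len(C.pre) - 1]
16. n7.key = 14  [B.key * 2 + 12]
17. n7.mk = 5  [B.key + 4]
18. n8.env = 19  [terminal]
19. n9.off = false  [terminal]
20. n10.lim = "pu"  [terminal]
21. n7.lim = true  [C.mk > 4]
22. n7.pre = "ppu"  ["p" ++ b.lim]
23. n11.env = true  [terminal]
24. n6.env = "uq"  ["uq"]
25. n0.lim = 21  [A.lim - 7]
26. n0.tag = 19  [A.lim + S.ok - 38]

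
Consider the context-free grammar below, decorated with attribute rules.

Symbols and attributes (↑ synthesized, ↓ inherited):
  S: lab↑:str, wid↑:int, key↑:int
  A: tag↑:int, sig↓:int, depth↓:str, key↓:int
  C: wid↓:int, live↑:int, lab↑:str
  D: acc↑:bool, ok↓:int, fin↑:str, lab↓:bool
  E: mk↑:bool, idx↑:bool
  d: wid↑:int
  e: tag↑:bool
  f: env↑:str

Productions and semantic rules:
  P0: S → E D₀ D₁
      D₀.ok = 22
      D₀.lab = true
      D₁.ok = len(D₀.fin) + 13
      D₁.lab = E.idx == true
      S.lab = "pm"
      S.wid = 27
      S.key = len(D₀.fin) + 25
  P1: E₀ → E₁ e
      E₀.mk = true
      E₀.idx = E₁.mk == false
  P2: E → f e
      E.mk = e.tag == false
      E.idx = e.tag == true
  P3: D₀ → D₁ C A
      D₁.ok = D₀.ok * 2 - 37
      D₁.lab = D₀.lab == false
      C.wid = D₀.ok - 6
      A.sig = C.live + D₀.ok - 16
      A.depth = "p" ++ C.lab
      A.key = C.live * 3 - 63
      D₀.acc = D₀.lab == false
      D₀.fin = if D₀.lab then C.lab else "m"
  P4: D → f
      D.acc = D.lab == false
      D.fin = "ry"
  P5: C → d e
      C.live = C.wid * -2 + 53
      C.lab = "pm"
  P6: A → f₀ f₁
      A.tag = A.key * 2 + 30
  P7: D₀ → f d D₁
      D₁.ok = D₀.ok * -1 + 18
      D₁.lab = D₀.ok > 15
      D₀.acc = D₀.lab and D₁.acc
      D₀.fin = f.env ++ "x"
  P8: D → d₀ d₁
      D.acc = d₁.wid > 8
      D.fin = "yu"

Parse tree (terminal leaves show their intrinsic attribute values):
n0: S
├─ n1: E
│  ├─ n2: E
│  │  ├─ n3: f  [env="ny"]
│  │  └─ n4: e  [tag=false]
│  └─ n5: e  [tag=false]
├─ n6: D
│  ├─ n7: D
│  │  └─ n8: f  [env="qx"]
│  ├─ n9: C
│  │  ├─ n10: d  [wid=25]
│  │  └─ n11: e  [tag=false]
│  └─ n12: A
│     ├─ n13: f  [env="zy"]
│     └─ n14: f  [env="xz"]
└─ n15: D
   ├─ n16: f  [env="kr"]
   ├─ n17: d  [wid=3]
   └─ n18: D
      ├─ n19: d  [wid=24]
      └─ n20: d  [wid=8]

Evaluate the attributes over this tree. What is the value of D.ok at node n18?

3

1. n3.env = "ny"  [terminal]
2. n4.tag = false  [terminal]
3. n2.mk = true  [e.tag == false]
4. n2.idx = false  [e.tag == true]
5. n5.tag = false  [terminal]
6. n1.mk = true  [true]
7. n1.idx = false  [E₁.mk == false]
8. n6.ok = 22  [22]
9. n6.lab = true  [true]
10. n7.ok = 7  [D₀.ok * 2 - 37]
11. n7.lab = false  [D₀.lab == false]
12. n8.env = "qx"  [terminal]
13. n7.acc = true  [D.lab == false]
14. n7.fin = "ry"  ["ry"]
15. n9.wid = 16  [D₀.ok - 6]
16. n10.wid = 25  [terminal]
17. n11.tag = false  [terminal]
18. n9.live = 21  [C.wid * -2 + 53]
19. n9.lab = "pm"  ["pm"]
20. n12.sig = 27  [C.live + D₀.ok - 16]
21. n12.depth = "ppm"  ["p" ++ C.lab]
22. n12.key = 0  [C.live * 3 - 63]
23. n13.env = "zy"  [terminal]
24. n14.env = "xz"  [terminal]
25. n12.tag = 30  [A.key * 2 + 30]
26. n6.acc = false  [D₀.lab == false]
27. n6.fin = "pm"  [if D₀.lab then C.lab else "m"]
28. n15.ok = 15  [len(D₀.fin) + 13]
29. n15.lab = false  [E.idx == true]
30. n16.env = "kr"  [terminal]
31. n17.wid = 3  [terminal]
32. n18.ok = 3  [D₀.ok * -1 + 18]
33. n18.lab = false  [D₀.ok > 15]
34. n19.wid = 24  [terminal]
35. n20.wid = 8  [terminal]
36. n18.acc = false  [d₁.wid > 8]
37. n18.fin = "yu"  ["yu"]
38. n15.acc = false  [D₀.lab and D₁.acc]
39. n15.fin = "krx"  [f.env ++ "x"]
40. n0.lab = "pm"  ["pm"]
41. n0.wid = 27  [27]
42. n0.key = 27  [len(D₀.fin) + 25]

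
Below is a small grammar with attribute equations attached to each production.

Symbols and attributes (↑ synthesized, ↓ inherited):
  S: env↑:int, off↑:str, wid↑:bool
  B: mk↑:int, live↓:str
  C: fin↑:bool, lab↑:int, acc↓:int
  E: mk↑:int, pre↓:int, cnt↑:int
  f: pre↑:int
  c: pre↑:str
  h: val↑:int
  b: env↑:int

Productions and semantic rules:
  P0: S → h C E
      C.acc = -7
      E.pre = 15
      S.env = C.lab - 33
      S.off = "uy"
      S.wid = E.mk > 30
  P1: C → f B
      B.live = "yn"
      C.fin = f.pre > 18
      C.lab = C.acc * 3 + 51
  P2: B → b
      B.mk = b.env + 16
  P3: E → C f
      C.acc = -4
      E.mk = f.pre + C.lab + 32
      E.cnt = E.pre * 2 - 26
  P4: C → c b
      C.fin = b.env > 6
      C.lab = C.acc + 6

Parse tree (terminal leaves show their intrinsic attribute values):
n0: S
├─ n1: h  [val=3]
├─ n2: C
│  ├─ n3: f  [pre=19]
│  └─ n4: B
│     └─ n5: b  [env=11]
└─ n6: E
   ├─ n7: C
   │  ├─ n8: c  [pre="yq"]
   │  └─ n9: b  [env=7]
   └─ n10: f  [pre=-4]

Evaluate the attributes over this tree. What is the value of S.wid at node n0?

1. n1.val = 3  [terminal]
2. n2.acc = -7  [-7]
3. n3.pre = 19  [terminal]
4. n4.live = "yn"  ["yn"]
5. n5.env = 11  [terminal]
6. n4.mk = 27  [b.env + 16]
7. n2.fin = true  [f.pre > 18]
8. n2.lab = 30  [C.acc * 3 + 51]
9. n6.pre = 15  [15]
10. n7.acc = -4  [-4]
11. n8.pre = "yq"  [terminal]
12. n9.env = 7  [terminal]
13. n7.fin = true  [b.env > 6]
14. n7.lab = 2  [C.acc + 6]
15. n10.pre = -4  [terminal]
16. n6.mk = 30  [f.pre + C.lab + 32]
17. n6.cnt = 4  [E.pre * 2 - 26]
18. n0.env = -3  [C.lab - 33]
19. n0.off = "uy"  ["uy"]
20. n0.wid = false  [E.mk > 30]

false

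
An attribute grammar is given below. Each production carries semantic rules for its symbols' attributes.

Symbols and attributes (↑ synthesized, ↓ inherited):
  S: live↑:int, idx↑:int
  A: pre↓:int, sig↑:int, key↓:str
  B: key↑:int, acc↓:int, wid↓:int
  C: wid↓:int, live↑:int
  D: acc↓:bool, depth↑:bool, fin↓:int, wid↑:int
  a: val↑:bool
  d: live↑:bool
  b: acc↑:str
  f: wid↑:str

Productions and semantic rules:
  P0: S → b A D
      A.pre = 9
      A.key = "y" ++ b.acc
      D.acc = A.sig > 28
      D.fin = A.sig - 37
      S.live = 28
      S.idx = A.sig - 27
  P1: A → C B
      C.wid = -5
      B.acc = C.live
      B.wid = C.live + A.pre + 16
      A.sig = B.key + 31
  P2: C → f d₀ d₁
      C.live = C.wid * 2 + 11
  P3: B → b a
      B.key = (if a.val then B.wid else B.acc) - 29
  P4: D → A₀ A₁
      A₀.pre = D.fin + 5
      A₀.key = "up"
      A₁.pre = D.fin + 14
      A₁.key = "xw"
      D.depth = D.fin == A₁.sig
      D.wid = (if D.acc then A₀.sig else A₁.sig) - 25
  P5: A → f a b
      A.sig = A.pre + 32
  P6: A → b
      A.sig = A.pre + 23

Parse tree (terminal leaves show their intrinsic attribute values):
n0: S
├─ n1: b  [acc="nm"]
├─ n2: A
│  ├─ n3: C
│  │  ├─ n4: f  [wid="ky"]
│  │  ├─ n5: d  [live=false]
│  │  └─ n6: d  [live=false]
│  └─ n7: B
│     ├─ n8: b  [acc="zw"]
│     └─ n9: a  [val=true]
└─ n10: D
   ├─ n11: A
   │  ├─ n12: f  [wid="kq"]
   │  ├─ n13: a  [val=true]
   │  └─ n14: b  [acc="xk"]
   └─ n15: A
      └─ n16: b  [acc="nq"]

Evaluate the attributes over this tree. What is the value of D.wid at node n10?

3

1. n1.acc = "nm"  [terminal]
2. n2.pre = 9  [9]
3. n2.key = "ynm"  ["y" ++ b.acc]
4. n3.wid = -5  [-5]
5. n4.wid = "ky"  [terminal]
6. n5.live = false  [terminal]
7. n6.live = false  [terminal]
8. n3.live = 1  [C.wid * 2 + 11]
9. n7.acc = 1  [C.live]
10. n7.wid = 26  [C.live + A.pre + 16]
11. n8.acc = "zw"  [terminal]
12. n9.val = true  [terminal]
13. n7.key = -3  [(if a.val then B.wid else B.acc) - 29]
14. n2.sig = 28  [B.key + 31]
15. n10.acc = false  [A.sig > 28]
16. n10.fin = -9  [A.sig - 37]
17. n11.pre = -4  [D.fin + 5]
18. n11.key = "up"  ["up"]
19. n12.wid = "kq"  [terminal]
20. n13.val = true  [terminal]
21. n14.acc = "xk"  [terminal]
22. n11.sig = 28  [A.pre + 32]
23. n15.pre = 5  [D.fin + 14]
24. n15.key = "xw"  ["xw"]
25. n16.acc = "nq"  [terminal]
26. n15.sig = 28  [A.pre + 23]
27. n10.depth = false  [D.fin == A₁.sig]
28. n10.wid = 3  [(if D.acc then A₀.sig else A₁.sig) - 25]
29. n0.live = 28  [28]
30. n0.idx = 1  [A.sig - 27]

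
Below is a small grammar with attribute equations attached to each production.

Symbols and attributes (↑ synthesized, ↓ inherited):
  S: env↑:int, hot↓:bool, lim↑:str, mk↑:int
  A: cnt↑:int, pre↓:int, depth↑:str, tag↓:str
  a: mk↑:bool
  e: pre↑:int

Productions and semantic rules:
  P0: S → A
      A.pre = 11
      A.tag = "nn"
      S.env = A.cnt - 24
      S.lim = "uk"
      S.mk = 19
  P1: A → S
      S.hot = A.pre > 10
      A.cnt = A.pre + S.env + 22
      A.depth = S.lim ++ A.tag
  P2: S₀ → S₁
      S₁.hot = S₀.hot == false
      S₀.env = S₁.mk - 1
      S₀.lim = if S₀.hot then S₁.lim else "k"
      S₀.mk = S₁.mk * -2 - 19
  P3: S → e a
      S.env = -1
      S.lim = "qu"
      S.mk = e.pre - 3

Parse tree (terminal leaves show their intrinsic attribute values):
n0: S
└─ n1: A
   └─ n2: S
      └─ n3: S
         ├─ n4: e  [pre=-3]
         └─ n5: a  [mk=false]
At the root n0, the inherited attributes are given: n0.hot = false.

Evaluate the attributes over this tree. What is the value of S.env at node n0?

1. n0.hot = false  [given at root]
2. n1.pre = 11  [11]
3. n1.tag = "nn"  ["nn"]
4. n2.hot = true  [A.pre > 10]
5. n3.hot = false  [S₀.hot == false]
6. n4.pre = -3  [terminal]
7. n5.mk = false  [terminal]
8. n3.env = -1  [-1]
9. n3.lim = "qu"  ["qu"]
10. n3.mk = -6  [e.pre - 3]
11. n2.env = -7  [S₁.mk - 1]
12. n2.lim = "qu"  [if S₀.hot then S₁.lim else "k"]
13. n2.mk = -7  [S₁.mk * -2 - 19]
14. n1.cnt = 26  [A.pre + S.env + 22]
15. n1.depth = "qunn"  [S.lim ++ A.tag]
16. n0.env = 2  [A.cnt - 24]
17. n0.lim = "uk"  ["uk"]
18. n0.mk = 19  [19]

2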